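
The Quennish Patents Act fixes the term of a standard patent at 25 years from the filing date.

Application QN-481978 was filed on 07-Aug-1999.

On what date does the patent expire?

Filing date + 25 years → 7 August 2024.

August 7, 2024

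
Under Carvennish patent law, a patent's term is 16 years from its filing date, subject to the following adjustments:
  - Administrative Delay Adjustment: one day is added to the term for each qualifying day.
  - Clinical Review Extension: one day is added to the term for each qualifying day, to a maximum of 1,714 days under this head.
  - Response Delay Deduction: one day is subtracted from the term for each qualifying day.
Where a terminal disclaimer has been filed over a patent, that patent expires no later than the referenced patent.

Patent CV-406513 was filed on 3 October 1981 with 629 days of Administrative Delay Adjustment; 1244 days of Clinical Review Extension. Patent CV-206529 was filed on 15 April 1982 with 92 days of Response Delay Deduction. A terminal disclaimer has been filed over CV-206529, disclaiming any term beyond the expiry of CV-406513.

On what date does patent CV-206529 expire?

January 13, 1998

Natural term of CV-206529:
  Base: filing + 16 years → 15 April 1998.
  Response Delay Deduction: −92 days → 13 January 1998.
Expiry of referenced patent CV-406513:
  Base: filing + 16 years → 3 October 1997.
  Administrative Delay Adjustment: +629 days → 24 June 1999.
  Clinical Review Extension: 1244 days (within the 1714-day cap) → +1244 days → 19 November 2002.
Terminal disclaimer: CV-206529 expires on the earlier of 13 January 1998 and 19 November 2002.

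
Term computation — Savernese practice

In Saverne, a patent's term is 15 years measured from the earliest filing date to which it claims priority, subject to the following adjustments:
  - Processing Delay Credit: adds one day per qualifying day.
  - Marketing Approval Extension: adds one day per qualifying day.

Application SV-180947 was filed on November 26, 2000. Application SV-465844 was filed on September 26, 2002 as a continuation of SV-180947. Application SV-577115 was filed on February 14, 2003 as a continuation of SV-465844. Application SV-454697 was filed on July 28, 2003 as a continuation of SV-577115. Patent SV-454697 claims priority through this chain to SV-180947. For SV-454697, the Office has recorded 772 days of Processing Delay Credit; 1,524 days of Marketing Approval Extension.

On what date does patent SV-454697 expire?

2022-03-10

Earliest priority filing: 26 November 2000.
Base term: 26 November 2000 + 15 years → 26 November 2015.
Processing Delay Credit: +772 days → 6 January 2018.
Marketing Approval Extension: +1524 days → 10 March 2022.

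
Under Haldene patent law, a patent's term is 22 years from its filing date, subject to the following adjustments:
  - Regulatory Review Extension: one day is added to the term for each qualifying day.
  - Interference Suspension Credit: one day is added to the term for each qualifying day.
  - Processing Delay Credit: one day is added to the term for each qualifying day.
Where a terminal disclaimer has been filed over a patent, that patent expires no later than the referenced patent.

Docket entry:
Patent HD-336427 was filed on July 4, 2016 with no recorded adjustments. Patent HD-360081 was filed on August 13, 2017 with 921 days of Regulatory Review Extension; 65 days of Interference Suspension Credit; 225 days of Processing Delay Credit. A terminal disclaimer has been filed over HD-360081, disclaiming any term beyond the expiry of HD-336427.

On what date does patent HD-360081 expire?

Natural term of HD-360081:
  Base: filing + 22 years → 13 August 2039.
  Regulatory Review Extension: +921 days → 19 February 2042.
  Interference Suspension Credit: +65 days → 25 April 2042.
  Processing Delay Credit: +225 days → 6 December 2042.
Expiry of referenced patent HD-336427:
  Base: filing + 22 years → 4 July 2038.
Terminal disclaimer: HD-360081 expires on the earlier of 6 December 2042 and 4 July 2038.

July 4, 2038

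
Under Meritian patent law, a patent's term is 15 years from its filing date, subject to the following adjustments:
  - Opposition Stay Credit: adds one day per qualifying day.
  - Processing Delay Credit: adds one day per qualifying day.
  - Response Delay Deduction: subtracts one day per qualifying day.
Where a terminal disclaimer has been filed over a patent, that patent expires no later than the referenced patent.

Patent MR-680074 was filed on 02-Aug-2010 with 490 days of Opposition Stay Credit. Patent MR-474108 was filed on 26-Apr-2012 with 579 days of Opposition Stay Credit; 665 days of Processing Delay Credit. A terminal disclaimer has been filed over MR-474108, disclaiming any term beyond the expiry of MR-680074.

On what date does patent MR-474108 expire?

December 5, 2026

Natural term of MR-474108:
  Base: filing + 15 years → 26 April 2027.
  Opposition Stay Credit: +579 days → 25 November 2028.
  Processing Delay Credit: +665 days → 21 September 2030.
Expiry of referenced patent MR-680074:
  Base: filing + 15 years → 2 August 2025.
  Opposition Stay Credit: +490 days → 5 December 2026.
Terminal disclaimer: MR-474108 expires on the earlier of 21 September 2030 and 5 December 2026.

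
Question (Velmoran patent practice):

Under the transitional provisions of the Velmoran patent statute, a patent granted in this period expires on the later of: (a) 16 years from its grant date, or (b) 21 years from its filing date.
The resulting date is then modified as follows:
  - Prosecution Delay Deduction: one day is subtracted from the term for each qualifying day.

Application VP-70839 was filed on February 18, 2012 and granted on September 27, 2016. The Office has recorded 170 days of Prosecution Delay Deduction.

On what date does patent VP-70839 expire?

2032-09-01

(a) grant + 16 years → 27 September 2032.
(b) filing + 21 years → 18 February 2033.
Later of the two: 18 February 2033.
Prosecution Delay Deduction: −170 days → 1 September 2032.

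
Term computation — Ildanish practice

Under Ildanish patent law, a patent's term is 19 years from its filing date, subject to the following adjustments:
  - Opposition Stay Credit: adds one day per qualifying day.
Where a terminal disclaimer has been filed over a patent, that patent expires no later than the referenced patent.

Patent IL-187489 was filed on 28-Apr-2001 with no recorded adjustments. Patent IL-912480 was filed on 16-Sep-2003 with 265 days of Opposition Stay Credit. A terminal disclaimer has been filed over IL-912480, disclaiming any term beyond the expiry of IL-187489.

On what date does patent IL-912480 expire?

2020-04-28

Natural term of IL-912480:
  Base: filing + 19 years → 16 September 2022.
  Opposition Stay Credit: +265 days → 8 June 2023.
Expiry of referenced patent IL-187489:
  Base: filing + 19 years → 28 April 2020.
Terminal disclaimer: IL-912480 expires on the earlier of 8 June 2023 and 28 April 2020.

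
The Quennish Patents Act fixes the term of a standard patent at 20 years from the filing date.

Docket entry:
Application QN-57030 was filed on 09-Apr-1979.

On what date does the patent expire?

Filing date + 20 years → 9 April 1999.

April 9, 1999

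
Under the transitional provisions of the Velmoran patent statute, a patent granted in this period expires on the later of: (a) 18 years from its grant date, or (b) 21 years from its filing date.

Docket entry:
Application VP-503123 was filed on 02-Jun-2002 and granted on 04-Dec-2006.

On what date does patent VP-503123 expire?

(a) grant + 18 years → 4 December 2024.
(b) filing + 21 years → 2 June 2023.
Later of the two: 4 December 2024.

December 4, 2024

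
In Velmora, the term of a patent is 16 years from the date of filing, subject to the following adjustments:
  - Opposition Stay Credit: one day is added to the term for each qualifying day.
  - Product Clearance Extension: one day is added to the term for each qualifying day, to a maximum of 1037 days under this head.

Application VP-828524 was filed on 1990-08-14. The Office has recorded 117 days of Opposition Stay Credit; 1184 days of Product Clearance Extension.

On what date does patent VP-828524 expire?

2009-10-11

Base term: filing date + 16 years → 14 August 2006.
Opposition Stay Credit: +117 days → 9 December 2006.
Product Clearance Extension: 1184 days claimed exceeds the 1037-day cap, so +1037 days → 11 October 2009.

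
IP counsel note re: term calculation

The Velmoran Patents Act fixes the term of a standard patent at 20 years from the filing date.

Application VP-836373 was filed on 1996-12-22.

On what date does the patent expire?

December 22, 2016

Filing date + 20 years → 22 December 2016.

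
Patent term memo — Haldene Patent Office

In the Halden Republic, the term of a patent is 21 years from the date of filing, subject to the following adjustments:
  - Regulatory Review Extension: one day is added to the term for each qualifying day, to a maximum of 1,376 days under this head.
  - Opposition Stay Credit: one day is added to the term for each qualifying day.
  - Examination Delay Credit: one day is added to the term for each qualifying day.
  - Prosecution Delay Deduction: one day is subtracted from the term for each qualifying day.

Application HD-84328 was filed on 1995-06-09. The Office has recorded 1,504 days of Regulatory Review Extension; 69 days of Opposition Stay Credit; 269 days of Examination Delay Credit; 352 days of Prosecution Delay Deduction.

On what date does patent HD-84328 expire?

Base term: filing date + 21 years → 9 June 2016.
Regulatory Review Extension: 1504 days claimed exceeds the 1376-day cap, so +1376 days → 16 March 2020.
Opposition Stay Credit: +69 days → 24 May 2020.
Examination Delay Credit: +269 days → 17 February 2021.
Prosecution Delay Deduction: −352 days → 2 March 2020.

March 2, 2020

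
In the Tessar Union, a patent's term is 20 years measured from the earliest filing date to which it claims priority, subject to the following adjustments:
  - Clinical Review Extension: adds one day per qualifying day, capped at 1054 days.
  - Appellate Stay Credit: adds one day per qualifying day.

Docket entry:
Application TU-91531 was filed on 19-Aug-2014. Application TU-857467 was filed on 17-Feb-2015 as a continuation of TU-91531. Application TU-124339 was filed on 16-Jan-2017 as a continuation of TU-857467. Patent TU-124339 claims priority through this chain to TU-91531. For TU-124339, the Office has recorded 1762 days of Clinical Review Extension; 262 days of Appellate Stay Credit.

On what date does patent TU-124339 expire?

March 27, 2038

Earliest priority filing: 19 August 2014.
Base term: 19 August 2014 + 20 years → 19 August 2034.
Clinical Review Extension: 1762 days claimed exceeds the 1054-day cap, so +1054 days → 8 July 2037.
Appellate Stay Credit: +262 days → 27 March 2038.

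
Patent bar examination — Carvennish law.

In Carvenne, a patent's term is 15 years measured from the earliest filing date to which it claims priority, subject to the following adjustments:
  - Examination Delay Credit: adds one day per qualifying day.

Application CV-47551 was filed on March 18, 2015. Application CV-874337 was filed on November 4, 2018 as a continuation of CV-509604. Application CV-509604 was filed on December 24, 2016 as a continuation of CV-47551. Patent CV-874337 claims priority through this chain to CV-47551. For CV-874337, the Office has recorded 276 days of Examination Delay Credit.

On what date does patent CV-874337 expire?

Earliest priority filing: 18 March 2015.
Base term: 18 March 2015 + 15 years → 18 March 2030.
Examination Delay Credit: +276 days → 19 December 2030.

2030-12-19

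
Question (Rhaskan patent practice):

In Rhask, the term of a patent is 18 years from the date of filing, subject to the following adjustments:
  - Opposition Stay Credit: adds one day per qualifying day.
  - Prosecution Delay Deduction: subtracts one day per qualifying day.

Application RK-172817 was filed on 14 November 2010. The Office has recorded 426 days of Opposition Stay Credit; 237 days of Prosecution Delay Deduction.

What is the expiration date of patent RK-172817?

2029-05-22

Base term: filing date + 18 years → 14 November 2028.
Opposition Stay Credit: +426 days → 14 January 2030.
Prosecution Delay Deduction: −237 days → 22 May 2029.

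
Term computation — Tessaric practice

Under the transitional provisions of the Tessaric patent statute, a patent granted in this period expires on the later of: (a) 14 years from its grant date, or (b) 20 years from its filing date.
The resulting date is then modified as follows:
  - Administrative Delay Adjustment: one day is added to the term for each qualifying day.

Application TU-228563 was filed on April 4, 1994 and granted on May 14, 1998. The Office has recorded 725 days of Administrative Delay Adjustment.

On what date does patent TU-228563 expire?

2016-03-29

(a) grant + 14 years → 14 May 2012.
(b) filing + 20 years → 4 April 2014.
Later of the two: 4 April 2014.
Administrative Delay Adjustment: +725 days → 29 March 2016.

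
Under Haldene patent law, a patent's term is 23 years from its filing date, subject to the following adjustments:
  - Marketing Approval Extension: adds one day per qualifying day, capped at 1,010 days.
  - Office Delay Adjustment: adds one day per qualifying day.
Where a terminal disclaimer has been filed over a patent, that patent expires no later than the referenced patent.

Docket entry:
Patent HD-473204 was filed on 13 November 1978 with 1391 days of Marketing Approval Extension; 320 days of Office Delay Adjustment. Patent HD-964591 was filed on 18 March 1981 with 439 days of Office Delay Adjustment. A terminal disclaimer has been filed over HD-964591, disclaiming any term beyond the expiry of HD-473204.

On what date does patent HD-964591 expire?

May 31, 2005

Natural term of HD-964591:
  Base: filing + 23 years → 18 March 2004.
  Office Delay Adjustment: +439 days → 31 May 2005.
Expiry of referenced patent HD-473204:
  Base: filing + 23 years → 13 November 2001.
  Marketing Approval Extension: 1391 days claimed exceeds the 1010-day cap, so +1010 days → 19 August 2004.
  Office Delay Adjustment: +320 days → 5 July 2005.
Terminal disclaimer: HD-964591 expires on the earlier of 31 May 2005 and 5 July 2005.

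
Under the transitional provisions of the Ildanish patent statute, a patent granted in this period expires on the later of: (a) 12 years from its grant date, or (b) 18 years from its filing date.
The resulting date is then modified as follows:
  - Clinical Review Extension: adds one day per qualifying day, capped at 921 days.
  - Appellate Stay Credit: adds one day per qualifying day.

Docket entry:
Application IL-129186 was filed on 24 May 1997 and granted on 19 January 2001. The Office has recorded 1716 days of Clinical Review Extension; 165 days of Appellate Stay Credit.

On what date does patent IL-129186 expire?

(a) grant + 12 years → 19 January 2013.
(b) filing + 18 years → 24 May 2015.
Later of the two: 24 May 2015.
Clinical Review Extension: 1716 days claimed exceeds the 921-day cap, so +921 days → 30 November 2017.
Appellate Stay Credit: +165 days → 14 May 2018.

2018-05-14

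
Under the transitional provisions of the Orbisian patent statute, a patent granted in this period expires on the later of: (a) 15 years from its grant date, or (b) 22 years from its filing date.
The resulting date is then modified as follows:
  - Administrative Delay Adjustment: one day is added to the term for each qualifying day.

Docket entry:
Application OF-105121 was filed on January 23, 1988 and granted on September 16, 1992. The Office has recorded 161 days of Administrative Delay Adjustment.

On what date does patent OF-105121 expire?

2010-07-03

(a) grant + 15 years → 16 September 2007.
(b) filing + 22 years → 23 January 2010.
Later of the two: 23 January 2010.
Administrative Delay Adjustment: +161 days → 3 July 2010.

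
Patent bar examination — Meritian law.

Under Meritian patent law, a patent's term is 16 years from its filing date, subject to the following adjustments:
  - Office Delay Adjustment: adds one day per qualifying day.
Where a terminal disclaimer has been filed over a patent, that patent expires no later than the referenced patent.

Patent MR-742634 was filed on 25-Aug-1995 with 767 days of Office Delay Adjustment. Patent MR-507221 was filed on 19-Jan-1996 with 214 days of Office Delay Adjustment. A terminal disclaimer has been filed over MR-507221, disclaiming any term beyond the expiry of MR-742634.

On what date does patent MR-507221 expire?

Natural term of MR-507221:
  Base: filing + 16 years → 19 January 2012.
  Office Delay Adjustment: +214 days → 20 August 2012.
Expiry of referenced patent MR-742634:
  Base: filing + 16 years → 25 August 2011.
  Office Delay Adjustment: +767 days → 30 September 2013.
Terminal disclaimer: MR-507221 expires on the earlier of 20 August 2012 and 30 September 2013.

August 20, 2012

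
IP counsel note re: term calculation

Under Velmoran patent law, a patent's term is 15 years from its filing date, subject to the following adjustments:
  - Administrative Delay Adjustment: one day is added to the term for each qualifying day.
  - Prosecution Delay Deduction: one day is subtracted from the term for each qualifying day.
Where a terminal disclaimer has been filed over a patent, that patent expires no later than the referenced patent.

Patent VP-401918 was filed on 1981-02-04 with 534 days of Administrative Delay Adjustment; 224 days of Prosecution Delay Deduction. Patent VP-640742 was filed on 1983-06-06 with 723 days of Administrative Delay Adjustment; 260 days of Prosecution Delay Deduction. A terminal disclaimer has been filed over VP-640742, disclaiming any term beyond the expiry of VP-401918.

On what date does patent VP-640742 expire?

December 10, 1996

Natural term of VP-640742:
  Base: filing + 15 years → 6 June 1998.
  Administrative Delay Adjustment: +723 days → 29 May 2000.
  Prosecution Delay Deduction: −260 days → 12 September 1999.
Expiry of referenced patent VP-401918:
  Base: filing + 15 years → 4 February 1996.
  Administrative Delay Adjustment: +534 days → 22 July 1997.
  Prosecution Delay Deduction: −224 days → 10 December 1996.
Terminal disclaimer: VP-640742 expires on the earlier of 12 September 1999 and 10 December 1996.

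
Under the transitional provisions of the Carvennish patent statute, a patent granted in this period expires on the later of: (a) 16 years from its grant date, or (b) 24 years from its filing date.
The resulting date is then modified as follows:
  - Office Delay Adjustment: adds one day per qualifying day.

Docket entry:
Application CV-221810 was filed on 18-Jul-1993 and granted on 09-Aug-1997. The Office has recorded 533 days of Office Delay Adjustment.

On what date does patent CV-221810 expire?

(a) grant + 16 years → 9 August 2013.
(b) filing + 24 years → 18 July 2017.
Later of the two: 18 July 2017.
Office Delay Adjustment: +533 days → 2 January 2019.

2019-01-02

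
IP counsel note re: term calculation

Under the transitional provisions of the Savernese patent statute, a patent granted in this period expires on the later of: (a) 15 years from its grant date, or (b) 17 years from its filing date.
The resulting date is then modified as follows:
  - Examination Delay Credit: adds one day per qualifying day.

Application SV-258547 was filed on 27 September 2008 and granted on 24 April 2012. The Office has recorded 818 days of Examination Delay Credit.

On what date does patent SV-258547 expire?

July 20, 2029

(a) grant + 15 years → 24 April 2027.
(b) filing + 17 years → 27 September 2025.
Later of the two: 24 April 2027.
Examination Delay Credit: +818 days → 20 July 2029.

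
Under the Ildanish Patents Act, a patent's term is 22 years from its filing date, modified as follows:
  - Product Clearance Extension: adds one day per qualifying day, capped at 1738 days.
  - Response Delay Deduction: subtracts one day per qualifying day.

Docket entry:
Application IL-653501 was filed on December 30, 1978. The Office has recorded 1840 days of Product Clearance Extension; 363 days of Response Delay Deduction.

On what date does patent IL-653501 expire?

2004-10-05

Base term: filing date + 22 years → 30 December 2000.
Product Clearance Extension: 1840 days claimed exceeds the 1738-day cap, so +1738 days → 3 October 2005.
Response Delay Deduction: −363 days → 5 October 2004.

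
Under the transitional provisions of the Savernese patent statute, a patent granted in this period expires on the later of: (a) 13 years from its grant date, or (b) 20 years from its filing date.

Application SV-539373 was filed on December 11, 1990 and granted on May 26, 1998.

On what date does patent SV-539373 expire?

(a) grant + 13 years → 26 May 2011.
(b) filing + 20 years → 11 December 2010.
Later of the two: 26 May 2011.

2011-05-26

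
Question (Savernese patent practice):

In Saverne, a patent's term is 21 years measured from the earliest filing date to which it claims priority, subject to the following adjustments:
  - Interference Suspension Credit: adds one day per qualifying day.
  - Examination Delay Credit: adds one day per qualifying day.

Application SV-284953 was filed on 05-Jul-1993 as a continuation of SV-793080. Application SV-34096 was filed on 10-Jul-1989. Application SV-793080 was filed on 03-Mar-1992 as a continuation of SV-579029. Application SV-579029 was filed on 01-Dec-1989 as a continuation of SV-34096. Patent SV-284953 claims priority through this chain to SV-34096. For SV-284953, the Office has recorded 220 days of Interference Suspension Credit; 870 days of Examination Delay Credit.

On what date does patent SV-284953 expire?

July 4, 2013

Earliest priority filing: 10 July 1989.
Base term: 10 July 1989 + 21 years → 10 July 2010.
Interference Suspension Credit: +220 days → 15 February 2011.
Examination Delay Credit: +870 days → 4 July 2013.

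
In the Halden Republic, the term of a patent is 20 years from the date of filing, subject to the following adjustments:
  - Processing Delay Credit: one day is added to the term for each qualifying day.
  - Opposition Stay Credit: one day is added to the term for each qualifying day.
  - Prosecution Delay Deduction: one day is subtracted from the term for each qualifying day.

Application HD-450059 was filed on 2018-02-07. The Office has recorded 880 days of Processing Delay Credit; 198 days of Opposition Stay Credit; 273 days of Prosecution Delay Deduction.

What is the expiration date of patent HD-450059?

2040-04-22

Base term: filing date + 20 years → 7 February 2038.
Processing Delay Credit: +880 days → 6 July 2040.
Opposition Stay Credit: +198 days → 20 January 2041.
Prosecution Delay Deduction: −273 days → 22 April 2040.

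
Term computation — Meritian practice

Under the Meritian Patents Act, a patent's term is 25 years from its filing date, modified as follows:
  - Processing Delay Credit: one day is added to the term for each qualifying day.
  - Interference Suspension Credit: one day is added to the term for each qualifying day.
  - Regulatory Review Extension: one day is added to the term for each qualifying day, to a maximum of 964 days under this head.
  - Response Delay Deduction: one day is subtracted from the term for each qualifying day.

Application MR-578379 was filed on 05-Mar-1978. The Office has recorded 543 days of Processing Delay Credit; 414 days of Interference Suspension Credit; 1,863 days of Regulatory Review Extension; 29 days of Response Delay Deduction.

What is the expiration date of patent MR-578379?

Base term: filing date + 25 years → 5 March 2003.
Processing Delay Credit: +543 days → 29 August 2004.
Interference Suspension Credit: +414 days → 17 October 2005.
Regulatory Review Extension: 1863 days claimed exceeds the 964-day cap, so +964 days → 7 June 2008.
Response Delay Deduction: −29 days → 9 May 2008.

May 9, 2008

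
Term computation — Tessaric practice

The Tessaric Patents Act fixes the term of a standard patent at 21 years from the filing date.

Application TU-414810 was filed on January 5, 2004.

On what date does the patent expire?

January 5, 2025

Filing date + 21 years → 5 January 2025.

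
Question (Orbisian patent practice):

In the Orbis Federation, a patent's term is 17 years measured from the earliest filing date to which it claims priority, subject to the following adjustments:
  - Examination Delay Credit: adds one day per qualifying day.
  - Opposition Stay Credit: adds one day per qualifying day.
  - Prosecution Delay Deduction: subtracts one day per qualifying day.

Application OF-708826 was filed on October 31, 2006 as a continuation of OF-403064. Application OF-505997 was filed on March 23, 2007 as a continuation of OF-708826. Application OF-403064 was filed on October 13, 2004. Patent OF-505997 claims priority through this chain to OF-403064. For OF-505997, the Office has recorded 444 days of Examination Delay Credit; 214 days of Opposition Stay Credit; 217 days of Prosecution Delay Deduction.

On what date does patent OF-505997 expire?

2022-12-28

Earliest priority filing: 13 October 2004.
Base term: 13 October 2004 + 17 years → 13 October 2021.
Examination Delay Credit: +444 days → 31 December 2022.
Opposition Stay Credit: +214 days → 2 August 2023.
Prosecution Delay Deduction: −217 days → 28 December 2022.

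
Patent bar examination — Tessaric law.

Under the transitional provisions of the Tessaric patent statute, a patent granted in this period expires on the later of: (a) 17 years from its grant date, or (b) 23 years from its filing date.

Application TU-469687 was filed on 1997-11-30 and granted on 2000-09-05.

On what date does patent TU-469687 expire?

(a) grant + 17 years → 5 September 2017.
(b) filing + 23 years → 30 November 2020.
Later of the two: 30 November 2020.

2020-11-30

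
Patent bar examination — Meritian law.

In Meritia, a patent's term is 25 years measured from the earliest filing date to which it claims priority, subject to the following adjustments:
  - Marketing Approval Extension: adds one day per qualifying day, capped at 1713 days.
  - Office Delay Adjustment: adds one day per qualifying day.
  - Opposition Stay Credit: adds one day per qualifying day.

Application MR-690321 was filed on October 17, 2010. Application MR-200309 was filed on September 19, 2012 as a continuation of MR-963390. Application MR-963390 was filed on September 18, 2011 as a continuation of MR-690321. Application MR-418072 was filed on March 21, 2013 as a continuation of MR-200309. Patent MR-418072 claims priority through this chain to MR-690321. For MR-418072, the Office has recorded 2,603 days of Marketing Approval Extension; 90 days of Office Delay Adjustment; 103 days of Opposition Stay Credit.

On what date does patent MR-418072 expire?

2041-01-04

Earliest priority filing: 17 October 2010.
Base term: 17 October 2010 + 25 years → 17 October 2035.
Marketing Approval Extension: 2603 days claimed exceeds the 1713-day cap, so +1713 days → 25 June 2040.
Office Delay Adjustment: +90 days → 23 September 2040.
Opposition Stay Credit: +103 days → 4 January 2041.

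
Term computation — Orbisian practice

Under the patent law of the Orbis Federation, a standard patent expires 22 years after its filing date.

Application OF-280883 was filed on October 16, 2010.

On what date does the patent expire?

October 16, 2032

Filing date + 22 years → 16 October 2032.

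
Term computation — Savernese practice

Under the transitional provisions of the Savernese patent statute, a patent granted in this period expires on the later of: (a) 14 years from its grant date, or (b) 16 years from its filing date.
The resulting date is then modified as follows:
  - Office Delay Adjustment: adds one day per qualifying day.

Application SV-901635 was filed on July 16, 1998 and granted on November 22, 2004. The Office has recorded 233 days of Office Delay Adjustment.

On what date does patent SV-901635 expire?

2019-07-13

(a) grant + 14 years → 22 November 2018.
(b) filing + 16 years → 16 July 2014.
Later of the two: 22 November 2018.
Office Delay Adjustment: +233 days → 13 July 2019.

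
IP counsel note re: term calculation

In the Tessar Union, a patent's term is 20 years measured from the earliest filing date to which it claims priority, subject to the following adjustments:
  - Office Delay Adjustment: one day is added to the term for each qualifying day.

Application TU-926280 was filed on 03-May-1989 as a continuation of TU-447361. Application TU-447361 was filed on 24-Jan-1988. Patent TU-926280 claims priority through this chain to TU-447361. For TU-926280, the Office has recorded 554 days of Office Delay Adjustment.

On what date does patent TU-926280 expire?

Earliest priority filing: 24 January 1988.
Base term: 24 January 1988 + 20 years → 24 January 2008.
Office Delay Adjustment: +554 days → 31 July 2009.

July 31, 2009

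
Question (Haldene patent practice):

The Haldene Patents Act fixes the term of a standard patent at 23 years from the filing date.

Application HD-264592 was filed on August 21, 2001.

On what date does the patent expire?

August 21, 2024

Filing date + 23 years → 21 August 2024.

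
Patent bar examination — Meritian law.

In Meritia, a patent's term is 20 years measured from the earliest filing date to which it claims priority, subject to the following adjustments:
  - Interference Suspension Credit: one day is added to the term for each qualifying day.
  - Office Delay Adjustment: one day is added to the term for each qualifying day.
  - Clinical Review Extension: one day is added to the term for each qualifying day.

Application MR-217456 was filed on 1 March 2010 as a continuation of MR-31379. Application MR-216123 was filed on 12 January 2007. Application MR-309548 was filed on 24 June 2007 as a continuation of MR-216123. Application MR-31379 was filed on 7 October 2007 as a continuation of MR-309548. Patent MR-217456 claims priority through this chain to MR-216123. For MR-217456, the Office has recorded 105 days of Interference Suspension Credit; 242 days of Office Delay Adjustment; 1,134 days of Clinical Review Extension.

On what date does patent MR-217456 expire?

2031-02-01

Earliest priority filing: 12 January 2007.
Base term: 12 January 2007 + 20 years → 12 January 2027.
Interference Suspension Credit: +105 days → 27 April 2027.
Office Delay Adjustment: +242 days → 25 December 2027.
Clinical Review Extension: +1134 days → 1 February 2031.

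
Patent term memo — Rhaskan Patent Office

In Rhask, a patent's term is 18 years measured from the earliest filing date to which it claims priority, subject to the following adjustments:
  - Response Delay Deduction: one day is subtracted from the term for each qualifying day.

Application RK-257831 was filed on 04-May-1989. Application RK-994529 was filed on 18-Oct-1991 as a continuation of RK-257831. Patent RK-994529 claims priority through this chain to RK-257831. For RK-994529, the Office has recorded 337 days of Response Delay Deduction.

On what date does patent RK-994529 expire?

2006-06-01

Earliest priority filing: 4 May 1989.
Base term: 4 May 1989 + 18 years → 4 May 2007.
Response Delay Deduction: −337 days → 1 June 2006.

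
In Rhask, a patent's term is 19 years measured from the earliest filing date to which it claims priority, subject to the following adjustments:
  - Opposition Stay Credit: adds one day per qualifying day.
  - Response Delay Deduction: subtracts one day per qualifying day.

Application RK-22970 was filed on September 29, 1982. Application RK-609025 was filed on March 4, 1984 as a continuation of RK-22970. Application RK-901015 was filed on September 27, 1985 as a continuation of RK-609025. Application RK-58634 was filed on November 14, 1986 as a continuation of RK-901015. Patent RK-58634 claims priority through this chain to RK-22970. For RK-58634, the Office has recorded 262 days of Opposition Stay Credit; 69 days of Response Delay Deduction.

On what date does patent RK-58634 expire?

2002-04-10

Earliest priority filing: 29 September 1982.
Base term: 29 September 1982 + 19 years → 29 September 2001.
Opposition Stay Credit: +262 days → 18 June 2002.
Response Delay Deduction: −69 days → 10 April 2002.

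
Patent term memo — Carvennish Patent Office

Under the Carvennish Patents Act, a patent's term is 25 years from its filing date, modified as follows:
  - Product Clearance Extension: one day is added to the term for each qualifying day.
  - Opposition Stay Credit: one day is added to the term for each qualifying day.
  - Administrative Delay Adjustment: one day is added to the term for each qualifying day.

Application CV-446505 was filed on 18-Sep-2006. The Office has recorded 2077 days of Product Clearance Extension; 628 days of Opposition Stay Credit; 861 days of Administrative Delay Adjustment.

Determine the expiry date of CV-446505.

Base term: filing date + 25 years → 18 September 2031.
Product Clearance Extension: +2077 days → 26 May 2037.
Opposition Stay Credit: +628 days → 13 February 2039.
Administrative Delay Adjustment: +861 days → 23 June 2041.

2041-06-23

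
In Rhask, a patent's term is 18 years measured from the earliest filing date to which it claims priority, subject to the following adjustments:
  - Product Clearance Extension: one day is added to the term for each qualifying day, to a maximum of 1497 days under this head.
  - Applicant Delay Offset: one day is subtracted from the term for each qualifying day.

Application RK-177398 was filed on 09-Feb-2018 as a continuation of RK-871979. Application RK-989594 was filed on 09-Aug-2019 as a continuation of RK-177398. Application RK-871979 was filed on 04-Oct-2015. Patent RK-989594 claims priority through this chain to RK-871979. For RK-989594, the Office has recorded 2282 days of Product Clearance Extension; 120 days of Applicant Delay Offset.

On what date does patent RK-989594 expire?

July 12, 2037

Earliest priority filing: 4 October 2015.
Base term: 4 October 2015 + 18 years → 4 October 2033.
Product Clearance Extension: 2282 days claimed exceeds the 1497-day cap, so +1497 days → 9 November 2037.
Applicant Delay Offset: −120 days → 12 July 2037.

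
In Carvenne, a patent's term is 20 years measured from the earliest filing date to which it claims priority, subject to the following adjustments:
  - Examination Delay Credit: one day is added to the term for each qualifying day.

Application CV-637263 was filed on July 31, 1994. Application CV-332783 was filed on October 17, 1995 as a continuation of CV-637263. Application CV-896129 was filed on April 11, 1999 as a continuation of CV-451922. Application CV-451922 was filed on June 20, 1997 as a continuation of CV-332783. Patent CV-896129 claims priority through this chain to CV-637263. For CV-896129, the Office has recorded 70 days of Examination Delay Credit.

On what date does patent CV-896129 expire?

Earliest priority filing: 31 July 1994.
Base term: 31 July 1994 + 20 years → 31 July 2014.
Examination Delay Credit: +70 days → 9 October 2014.

October 9, 2014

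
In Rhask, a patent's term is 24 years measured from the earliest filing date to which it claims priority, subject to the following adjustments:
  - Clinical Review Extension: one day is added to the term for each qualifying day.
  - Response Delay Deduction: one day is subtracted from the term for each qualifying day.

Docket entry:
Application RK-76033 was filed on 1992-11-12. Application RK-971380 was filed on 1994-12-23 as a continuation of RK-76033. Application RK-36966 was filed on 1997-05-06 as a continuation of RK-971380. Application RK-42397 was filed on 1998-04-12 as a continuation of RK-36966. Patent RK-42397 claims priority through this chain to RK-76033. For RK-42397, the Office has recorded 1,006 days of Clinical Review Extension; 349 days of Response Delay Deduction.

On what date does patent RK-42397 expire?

Earliest priority filing: 12 November 1992.
Base term: 12 November 1992 + 24 years → 12 November 2016.
Clinical Review Extension: +1006 days → 15 August 2019.
Response Delay Deduction: −349 days → 31 August 2018.

August 31, 2018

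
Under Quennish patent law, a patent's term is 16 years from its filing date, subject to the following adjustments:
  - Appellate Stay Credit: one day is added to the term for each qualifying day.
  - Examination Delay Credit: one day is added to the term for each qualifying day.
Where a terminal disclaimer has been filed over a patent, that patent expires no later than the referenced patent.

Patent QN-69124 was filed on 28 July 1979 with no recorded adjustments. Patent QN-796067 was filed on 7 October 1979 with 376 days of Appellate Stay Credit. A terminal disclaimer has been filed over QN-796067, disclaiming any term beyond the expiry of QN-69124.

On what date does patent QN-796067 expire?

Natural term of QN-796067:
  Base: filing + 16 years → 7 October 1995.
  Appellate Stay Credit: +376 days → 17 October 1996.
Expiry of referenced patent QN-69124:
  Base: filing + 16 years → 28 July 1995.
Terminal disclaimer: QN-796067 expires on the earlier of 17 October 1996 and 28 July 1995.

July 28, 1995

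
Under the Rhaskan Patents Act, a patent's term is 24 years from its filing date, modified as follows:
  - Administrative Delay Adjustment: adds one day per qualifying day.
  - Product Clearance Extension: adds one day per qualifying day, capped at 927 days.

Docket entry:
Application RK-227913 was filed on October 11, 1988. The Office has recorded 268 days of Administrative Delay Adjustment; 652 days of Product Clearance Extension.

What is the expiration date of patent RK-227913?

Base term: filing date + 24 years → 11 October 2012.
Administrative Delay Adjustment: +268 days → 6 July 2013.
Product Clearance Extension: 652 days (within the 927-day cap) → +652 days → 19 April 2015.

2015-04-19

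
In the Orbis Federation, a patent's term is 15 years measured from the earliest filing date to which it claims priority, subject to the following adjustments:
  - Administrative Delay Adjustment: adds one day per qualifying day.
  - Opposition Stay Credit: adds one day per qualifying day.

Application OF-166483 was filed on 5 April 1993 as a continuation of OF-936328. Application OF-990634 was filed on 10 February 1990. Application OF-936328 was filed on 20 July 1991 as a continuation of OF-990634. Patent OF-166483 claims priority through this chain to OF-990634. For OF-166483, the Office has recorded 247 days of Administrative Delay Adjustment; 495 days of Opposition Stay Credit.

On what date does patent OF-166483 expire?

Earliest priority filing: 10 February 1990.
Base term: 10 February 1990 + 15 years → 10 February 2005.
Administrative Delay Adjustment: +247 days → 15 October 2005.
Opposition Stay Credit: +495 days → 22 February 2007.

February 22, 2007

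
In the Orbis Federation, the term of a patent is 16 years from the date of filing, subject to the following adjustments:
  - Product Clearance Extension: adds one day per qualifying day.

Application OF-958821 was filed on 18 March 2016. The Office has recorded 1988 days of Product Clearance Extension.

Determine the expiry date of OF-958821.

Base term: filing date + 16 years → 18 March 2032.
Product Clearance Extension: +1988 days → 27 August 2037.

2037-08-27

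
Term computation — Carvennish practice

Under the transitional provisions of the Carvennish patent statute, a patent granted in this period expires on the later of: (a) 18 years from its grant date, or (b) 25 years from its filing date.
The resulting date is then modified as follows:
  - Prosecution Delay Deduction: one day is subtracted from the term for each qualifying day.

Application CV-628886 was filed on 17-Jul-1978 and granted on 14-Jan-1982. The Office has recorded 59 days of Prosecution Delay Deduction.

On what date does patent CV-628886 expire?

(a) grant + 18 years → 14 January 2000.
(b) filing + 25 years → 17 July 2003.
Later of the two: 17 July 2003.
Prosecution Delay Deduction: −59 days → 19 May 2003.

May 19, 2003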